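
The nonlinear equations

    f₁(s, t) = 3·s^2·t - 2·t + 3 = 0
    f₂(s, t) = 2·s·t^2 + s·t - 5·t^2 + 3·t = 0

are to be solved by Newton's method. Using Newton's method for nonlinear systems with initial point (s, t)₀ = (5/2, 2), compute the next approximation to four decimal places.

(9.1000, -12.0000)

At (5/2, 2): F = (36.5000, 11.0000).
Jacobian J = [[6·s·t, 3·s^2 - 2], [2·t^2 + t, 4·s·t + s - 10·t + 3]].
At the point, J = [[30.0000, 16.7500], [10.0000, 5.5000]] (det J = -2.5000).
Solving J·Δ = −F gives Δ = (6.6000, -14.0000).
Then the next iterate is (s, t)₁ = (9.1000, -12.0000).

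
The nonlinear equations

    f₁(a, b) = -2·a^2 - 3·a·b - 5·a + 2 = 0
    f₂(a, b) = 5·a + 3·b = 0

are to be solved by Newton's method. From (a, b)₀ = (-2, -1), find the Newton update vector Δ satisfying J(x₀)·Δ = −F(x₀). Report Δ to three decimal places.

(6.000, -5.667)

At (-2, -1): F = (-2.000, -13.000).
Jacobian J = [[-4·a - 3·b - 5, -3·a], [5, 3]].
At the point, J = [[6.000, 6.000], [5.000, 3.000]] (det J = -12.000).
Solving J·Δ = −F gives Δ = (6.000, -5.667).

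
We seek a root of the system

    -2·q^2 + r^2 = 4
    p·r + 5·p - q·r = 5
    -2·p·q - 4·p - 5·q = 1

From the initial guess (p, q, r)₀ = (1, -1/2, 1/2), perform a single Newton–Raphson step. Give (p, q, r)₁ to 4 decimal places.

At (1, -1/2, 1/2): F = (-4.2500, 0.7500, -1.5000).
Jacobian J = [[0, -4·q, 2·r], [r + 5, -r, p - q], [-2·q - 4, -2·p - 5, 0]].
At the point, J = [[0.0000, 2.0000, 1.0000], [5.5000, -0.5000, 1.5000], [-3.0000, -7.0000, 0.0000]] (det J = -49.0000).
Solving J·Δ = −F gives Δ = (-1.1250, 0.2679, 3.7143).
Then the next iterate is (p, q, r)₁ = (-0.1250, -0.2321, 4.2143).

(-0.1250, -0.2321, 4.2143)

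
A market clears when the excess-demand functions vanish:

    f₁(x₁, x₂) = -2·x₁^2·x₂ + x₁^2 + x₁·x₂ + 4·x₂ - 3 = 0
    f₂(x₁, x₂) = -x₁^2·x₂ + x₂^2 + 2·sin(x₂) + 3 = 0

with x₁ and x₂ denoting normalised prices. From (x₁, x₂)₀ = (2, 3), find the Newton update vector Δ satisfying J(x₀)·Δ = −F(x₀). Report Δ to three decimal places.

(0.019, -2.662)

At (2, 3): F = (-5.000, 0.28224).
Jacobian J = [[-4·x₁·x₂ + 2·x₁ + x₂, -2·x₁^2 + x₁ + 4], [-2·x₁·x₂, -x₁^2 + 2·x₂ + 2·cos(x₂)]].
At the point, J = [[-17.000, -2.000], [-12.000, 0.02002]] (det J = -24.34026).
Solving J·Δ = −F gives Δ = (0.019, -2.662).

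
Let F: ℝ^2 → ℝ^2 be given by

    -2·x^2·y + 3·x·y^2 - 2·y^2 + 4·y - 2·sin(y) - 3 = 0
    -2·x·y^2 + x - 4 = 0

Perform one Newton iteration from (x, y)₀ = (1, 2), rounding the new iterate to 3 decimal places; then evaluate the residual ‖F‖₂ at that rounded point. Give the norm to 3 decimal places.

123.380

At (1, 2): F = (3.18141, -11.000).
Jacobian J = [[-4·x·y + 3·y^2, -2·x^2 + 6·x·y - 4·y - 2·cos(y) + 4], [-2·y^2 + 1, -4·x·y]].
At the point, J = [[4.000, 6.83229], [-7.000, -8.000]] (det J = 15.82606).
Solving J·Δ = −F gives Δ = (-3.141, 1.373).
Then the next iterate is (x, y)₁ = (-2.141, 3.373).
Re-evaluating at (-2.141, 3.373): F = (-115.80172, 42.57587), so ‖F‖₂ = 123.380.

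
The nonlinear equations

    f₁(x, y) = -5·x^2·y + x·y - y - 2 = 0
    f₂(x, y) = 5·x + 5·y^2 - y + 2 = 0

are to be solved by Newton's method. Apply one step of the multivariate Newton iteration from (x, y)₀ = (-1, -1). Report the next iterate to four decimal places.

At (-1, -1): F = (5.0000, 3.0000).
Jacobian J = [[-10·x·y + y, -5·x^2 + x - 1], [5, 10·y - 1]].
At the point, J = [[-11.0000, -7.0000], [5.0000, -11.0000]] (det J = 156.0000).
Solving J·Δ = −F gives Δ = (0.2179, 0.3718).
Then the next iterate is (x, y)₁ = (-0.7821, -0.6282).

(-0.7821, -0.6282)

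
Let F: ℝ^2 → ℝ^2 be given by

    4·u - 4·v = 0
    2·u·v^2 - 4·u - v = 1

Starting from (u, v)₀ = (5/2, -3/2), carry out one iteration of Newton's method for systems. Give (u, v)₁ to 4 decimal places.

(-1.5161, -1.5161)

At (5/2, -3/2): F = (16.0000, 1.7500).
Jacobian J = [[4, -4], [2·v^2 - 4, 4·u·v - 1]].
At the point, J = [[4.0000, -4.0000], [0.5000, -16.0000]] (det J = -62.0000).
Solving J·Δ = −F gives Δ = (-4.0161, -0.0161).
Then the next iterate is (u, v)₁ = (-1.5161, -1.5161).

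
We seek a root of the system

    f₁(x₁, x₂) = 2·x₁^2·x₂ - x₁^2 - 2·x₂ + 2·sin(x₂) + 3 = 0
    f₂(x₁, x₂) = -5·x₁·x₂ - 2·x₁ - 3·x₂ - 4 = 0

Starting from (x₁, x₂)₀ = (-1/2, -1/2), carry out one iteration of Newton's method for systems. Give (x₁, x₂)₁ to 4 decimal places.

At (-1/2, -1/2): F = (2.541149, -2.7500).
Jacobian J = [[4·x₁·x₂ - 2·x₁, 2·x₁^2 + 2·cos(x₂) - 2], [-5·x₂ - 2, -5·x₁ - 3]].
At the point, J = [[2.0000, 0.255165], [0.5000, -0.5000]] (det J = -1.127583).
Solving J·Δ = −F gives Δ = (-0.5045, -6.0045).
Then the next iterate is (x₁, x₂)₁ = (-1.0045, -6.5045).

(-1.0045, -6.5045)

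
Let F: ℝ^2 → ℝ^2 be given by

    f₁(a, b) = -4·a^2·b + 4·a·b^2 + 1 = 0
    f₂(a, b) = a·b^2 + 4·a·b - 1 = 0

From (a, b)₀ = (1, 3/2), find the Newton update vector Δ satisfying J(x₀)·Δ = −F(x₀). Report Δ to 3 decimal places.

(-0.345, -0.629)

At (1, 3/2): F = (4.000, 7.250).
Jacobian J = [[-8·a·b + 4·b^2, -4·a^2 + 8·a·b], [b^2 + 4·b, 2·a·b + 4·a]].
At the point, J = [[-3.000, 8.000], [8.250, 7.000]] (det J = -87.000).
Solving J·Δ = −F gives Δ = (-0.345, -0.629).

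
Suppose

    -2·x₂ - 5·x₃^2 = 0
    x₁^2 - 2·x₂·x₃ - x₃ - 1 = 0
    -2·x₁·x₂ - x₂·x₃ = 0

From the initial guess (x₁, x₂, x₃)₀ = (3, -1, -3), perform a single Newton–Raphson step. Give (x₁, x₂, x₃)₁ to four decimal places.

(1.4608, -0.5381, -1.5359)

At (3, -1, -3): F = (-43.0000, 5.0000, 3.0000).
Jacobian J = [[0, -2, -10·x₃], [2·x₁, -2·x₃, -2·x₂ - 1], [-2·x₂, -2·x₁ - x₃, -x₂]].
At the point, J = [[0.0000, -2.0000, 30.0000], [6.0000, 6.0000, 1.0000], [2.0000, -3.0000, 1.0000]] (det J = -892.0000).
Solving J·Δ = −F gives Δ = (-1.5392, 0.4619, 1.4641).
Then the next iterate is (x₁, x₂, x₃)₁ = (1.4608, -0.5381, -1.5359).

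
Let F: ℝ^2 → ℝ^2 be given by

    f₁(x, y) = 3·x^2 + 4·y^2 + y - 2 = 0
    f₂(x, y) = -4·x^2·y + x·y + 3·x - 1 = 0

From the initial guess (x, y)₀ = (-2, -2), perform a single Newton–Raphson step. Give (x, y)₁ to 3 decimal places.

(-1.988, -0.410)

At (-2, -2): F = (24.000, 29.000).
Jacobian J = [[6·x, 8·y + 1], [-8·x·y + y + 3, -4·x^2 + x]].
At the point, J = [[-12.000, -15.000], [-31.000, -18.000]] (det J = -249.000).
Solving J·Δ = −F gives Δ = (0.012, 1.590).
Then the next iterate is (x, y)₁ = (-1.988, -0.410).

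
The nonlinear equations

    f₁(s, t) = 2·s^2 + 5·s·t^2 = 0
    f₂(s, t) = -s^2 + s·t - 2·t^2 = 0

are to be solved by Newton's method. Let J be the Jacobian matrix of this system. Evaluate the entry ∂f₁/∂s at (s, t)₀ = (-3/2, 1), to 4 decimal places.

∂f₁/∂s = 4·s + 5·t^2.
At (-3/2, 1) this is -1.0000.

-1.0000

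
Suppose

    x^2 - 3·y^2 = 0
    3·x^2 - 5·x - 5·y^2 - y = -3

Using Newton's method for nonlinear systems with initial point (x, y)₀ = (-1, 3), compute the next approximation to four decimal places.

At (-1, 3): F = (-26.0000, -37.0000).
Jacobian J = [[2·x, -6·y], [6·x - 5, -10·y - 1]].
At the point, J = [[-2.0000, -18.0000], [-11.0000, -31.0000]] (det J = -136.0000).
Solving J·Δ = −F gives Δ = (1.0294, -1.5588).
Then the next iterate is (x, y)₁ = (0.0294, 1.4412).

(0.0294, 1.4412)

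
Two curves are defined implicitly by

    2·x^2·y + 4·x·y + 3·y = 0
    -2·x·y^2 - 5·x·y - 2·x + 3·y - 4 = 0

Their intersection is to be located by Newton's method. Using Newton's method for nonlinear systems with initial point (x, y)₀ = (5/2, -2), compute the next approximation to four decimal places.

At (5/2, -2): F = (-51.0000, -10.0000).
Jacobian J = [[4·x·y + 4·y, 2·x^2 + 4·x + 3], [-2·y^2 - 5·y - 2, -4·x·y - 5·x + 3]].
At the point, J = [[-28.0000, 25.5000], [0.0000, 10.5000]] (det J = -294.0000).
Solving J·Δ = −F gives Δ = (-0.9541, 0.9524).
Then the next iterate is (x, y)₁ = (1.5459, -1.0476).

(1.5459, -1.0476)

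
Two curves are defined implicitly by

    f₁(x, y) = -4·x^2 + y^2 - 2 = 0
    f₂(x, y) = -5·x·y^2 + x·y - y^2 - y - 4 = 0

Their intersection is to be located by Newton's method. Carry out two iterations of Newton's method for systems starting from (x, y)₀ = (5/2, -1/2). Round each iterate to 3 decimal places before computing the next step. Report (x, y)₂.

(0.295, 2.188)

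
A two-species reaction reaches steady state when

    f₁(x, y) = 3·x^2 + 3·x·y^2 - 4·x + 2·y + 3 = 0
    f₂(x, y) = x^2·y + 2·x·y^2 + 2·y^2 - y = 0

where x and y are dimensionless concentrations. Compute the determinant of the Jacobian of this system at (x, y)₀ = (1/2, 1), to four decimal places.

-4.5000

J = [[6·x + 3·y^2 - 4, 6·x·y + 2], [2·x·y + 2·y^2, x^2 + 4·x·y + 4·y - 1]].
At the point, J = [[2.0000, 5.0000], [3.0000, 5.2500]].
det J = -4.5000.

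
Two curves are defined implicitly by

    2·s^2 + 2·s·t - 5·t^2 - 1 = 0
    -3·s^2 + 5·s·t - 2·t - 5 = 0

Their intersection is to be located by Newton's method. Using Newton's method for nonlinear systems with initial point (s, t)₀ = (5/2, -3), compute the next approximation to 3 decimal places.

(1.196, -1.465)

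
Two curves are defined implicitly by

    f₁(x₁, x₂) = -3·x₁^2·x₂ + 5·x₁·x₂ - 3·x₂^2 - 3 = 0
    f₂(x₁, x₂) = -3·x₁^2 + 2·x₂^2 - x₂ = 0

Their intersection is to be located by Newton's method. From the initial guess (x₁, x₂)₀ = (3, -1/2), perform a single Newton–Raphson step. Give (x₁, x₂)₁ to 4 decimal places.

At (3, -1/2): F = (2.2500, -26.0000).
Jacobian J = [[-6·x₁·x₂ + 5·x₂, -3·x₁^2 + 5·x₁ - 6·x₂], [-6·x₁, 4·x₂ - 1]].
At the point, J = [[6.5000, -9.0000], [-18.0000, -3.0000]] (det J = -181.5000).
Solving J·Δ = −F gives Δ = (-1.3264, -0.7080).
Then the next iterate is (x₁, x₂)₁ = (1.6736, -1.2080).

(1.6736, -1.2080)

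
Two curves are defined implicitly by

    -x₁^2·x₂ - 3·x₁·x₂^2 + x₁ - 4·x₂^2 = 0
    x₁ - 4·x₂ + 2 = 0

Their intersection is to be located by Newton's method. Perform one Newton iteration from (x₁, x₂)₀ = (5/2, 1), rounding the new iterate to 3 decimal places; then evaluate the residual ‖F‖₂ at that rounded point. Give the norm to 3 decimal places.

At (5/2, 1): F = (-15.250, 0.500).
Jacobian J = [[-2·x₁·x₂ - 3·x₂^2 + 1, -x₁^2 - 6·x₁·x₂ - 8·x₂], [1, -4]].
At the point, J = [[-7.000, -29.250], [1.000, -4.000]] (det J = 57.250).
Solving J·Δ = −F gives Δ = (-1.321, -0.205).
Then the next iterate is (x₁, x₂)₁ = (1.179, 0.795).
Re-evaluating at (1.179, 0.795): F = (-4.68966, -0.001), so ‖F‖₂ = 4.690.

4.690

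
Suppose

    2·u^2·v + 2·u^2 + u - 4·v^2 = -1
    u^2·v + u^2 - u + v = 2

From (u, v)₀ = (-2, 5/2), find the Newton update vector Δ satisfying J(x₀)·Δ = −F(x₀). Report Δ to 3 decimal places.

At (-2, 5/2): F = (2.000, 16.500).
Jacobian J = [[4·u·v + 4·u + 1, 2·u^2 - 8·v], [2·u·v + 2·u - 1, u^2 + 1]].
At the point, J = [[-27.000, -12.000], [-15.000, 5.000]] (det J = -315.000).
Solving J·Δ = −F gives Δ = (0.660, -1.319).

(0.660, -1.319)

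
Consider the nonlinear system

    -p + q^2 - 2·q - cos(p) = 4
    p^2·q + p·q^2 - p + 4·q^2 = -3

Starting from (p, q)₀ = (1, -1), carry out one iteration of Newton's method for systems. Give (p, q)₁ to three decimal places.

(8.129, -1.918)

At (1, -1): F = (-2.54030, 6.000).
Jacobian J = [[sin(p) - 1, 2·q - 2], [2·p·q + q^2 - 1, p^2 + 2·p·q + 8·q]].
At the point, J = [[-0.15853, -4.000], [-2.000, -9.000]] (det J = -6.57324).
Solving J·Δ = −F gives Δ = (7.129, -0.918).
Then the next iterate is (p, q)₁ = (8.129, -1.918).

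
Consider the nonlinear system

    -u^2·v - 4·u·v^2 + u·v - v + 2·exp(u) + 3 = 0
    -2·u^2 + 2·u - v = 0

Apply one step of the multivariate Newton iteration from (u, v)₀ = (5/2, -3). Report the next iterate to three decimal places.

(1.827, -2.120)

At (5/2, -3): F = (-48.38501, -4.500).
Jacobian J = [[-2·u·v - 4·v^2 + v + 2·exp(u), -u^2 - 8·u·v + u - 1], [-4·u + 2, -1]].
At the point, J = [[0.36499, 55.250], [-8.000, -1.000]] (det J = 441.63501).
Solving J·Δ = −F gives Δ = (-0.673, 0.880).
Then the next iterate is (u, v)₁ = (1.827, -2.120).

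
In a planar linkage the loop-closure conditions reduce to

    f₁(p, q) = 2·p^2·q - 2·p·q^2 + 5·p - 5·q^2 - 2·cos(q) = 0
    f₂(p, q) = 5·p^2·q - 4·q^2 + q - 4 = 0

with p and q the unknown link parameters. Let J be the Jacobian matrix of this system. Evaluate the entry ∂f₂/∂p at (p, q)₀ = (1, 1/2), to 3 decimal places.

∂f₂/∂p = 10·p·q.
At (1, 1/2) this is 5.000.

5.000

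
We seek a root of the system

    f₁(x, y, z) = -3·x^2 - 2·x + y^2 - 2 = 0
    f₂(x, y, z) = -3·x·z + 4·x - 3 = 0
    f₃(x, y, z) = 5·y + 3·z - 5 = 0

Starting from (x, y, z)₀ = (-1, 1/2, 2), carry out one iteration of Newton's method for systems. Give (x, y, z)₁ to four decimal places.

(0.0139, -0.8056, 3.0093)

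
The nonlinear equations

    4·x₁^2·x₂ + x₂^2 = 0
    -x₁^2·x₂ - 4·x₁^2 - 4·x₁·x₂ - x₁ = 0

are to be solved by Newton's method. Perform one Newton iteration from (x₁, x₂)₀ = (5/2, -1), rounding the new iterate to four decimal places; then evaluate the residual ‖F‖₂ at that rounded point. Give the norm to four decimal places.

6.9298

At (5/2, -1): F = (-24.0000, -11.2500).
Jacobian J = [[8·x₁·x₂, 4·x₁^2 + 2·x₂], [-2·x₁·x₂ - 8·x₁ - 4·x₂ - 1, -x₁^2 - 4·x₁]].
At the point, J = [[-20.0000, 23.0000], [-12.0000, -16.2500]] (det J = 601.0000).
Solving J·Δ = −F gives Δ = (-1.0795, 0.1048).
Then the next iterate is (x₁, x₂)₁ = (1.4205, -0.8952).
Re-evaluating at (1.4205, -0.8952): F = (-6.424028, -2.598902), so ‖F‖₂ = 6.9298.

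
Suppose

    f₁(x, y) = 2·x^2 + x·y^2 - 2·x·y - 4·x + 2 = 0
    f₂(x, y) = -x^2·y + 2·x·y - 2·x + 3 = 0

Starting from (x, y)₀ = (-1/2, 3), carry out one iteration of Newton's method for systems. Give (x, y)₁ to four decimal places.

At (-1/2, 3): F = (3.0000, 0.2500).
Jacobian J = [[4·x + y^2 - 2·y - 4, 2·x·y - 2·x], [-2·x·y + 2·y - 2, -x^2 + 2·x]].
At the point, J = [[-3.0000, -2.0000], [7.0000, -1.2500]] (det J = 17.7500).
Solving J·Δ = −F gives Δ = (0.1831, 1.2254).
Then the next iterate is (x, y)₁ = (-0.3169, 4.2254).

(-0.3169, 4.2254)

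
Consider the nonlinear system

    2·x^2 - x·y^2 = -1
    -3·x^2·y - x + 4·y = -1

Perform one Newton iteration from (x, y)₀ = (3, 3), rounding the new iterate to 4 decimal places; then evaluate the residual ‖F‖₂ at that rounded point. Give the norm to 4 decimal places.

19.2500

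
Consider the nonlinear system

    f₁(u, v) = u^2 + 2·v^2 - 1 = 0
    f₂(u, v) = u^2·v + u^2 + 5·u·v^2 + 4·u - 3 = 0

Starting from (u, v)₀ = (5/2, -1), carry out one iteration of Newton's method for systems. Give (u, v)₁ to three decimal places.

(1.497, -0.442)

At (5/2, -1): F = (7.250, 19.500).
Jacobian J = [[2·u, 4·v], [2·u·v + 2·u + 5·v^2 + 4, u^2 + 10·u·v]].
At the point, J = [[5.000, -4.000], [9.000, -18.750]] (det J = -57.750).
Solving J·Δ = −F gives Δ = (-1.003, 0.558).
Then the next iterate is (u, v)₁ = (1.497, -0.442).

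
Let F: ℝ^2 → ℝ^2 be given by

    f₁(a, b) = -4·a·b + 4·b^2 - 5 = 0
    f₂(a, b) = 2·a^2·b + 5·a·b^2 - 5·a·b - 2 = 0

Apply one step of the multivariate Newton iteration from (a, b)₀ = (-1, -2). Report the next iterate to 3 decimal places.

(-0.478, -1.402)

At (-1, -2): F = (3.000, -36.000).
Jacobian J = [[-4·b, -4·a + 8·b], [4·a·b + 5·b^2 - 5·b, 2·a^2 + 10·a·b - 5·a]].
At the point, J = [[8.000, -12.000], [38.000, 27.000]] (det J = 672.000).
Solving J·Δ = −F gives Δ = (0.522, 0.598).
Then the next iterate is (a, b)₁ = (-0.478, -1.402).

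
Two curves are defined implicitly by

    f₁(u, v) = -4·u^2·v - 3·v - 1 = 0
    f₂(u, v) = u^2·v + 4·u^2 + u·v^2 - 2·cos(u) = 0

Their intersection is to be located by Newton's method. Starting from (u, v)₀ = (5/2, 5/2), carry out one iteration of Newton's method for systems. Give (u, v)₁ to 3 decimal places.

(0.906, 2.811)

At (5/2, 5/2): F = (-71.000, 57.85229).
Jacobian J = [[-8·u·v, -4·u^2 - 3], [2·u·v + 8·u + v^2 + 2·sin(u), u^2 + 2·u·v]].
At the point, J = [[-50.000, -28.000], [39.94694, 18.750]] (det J = 181.01444).
Solving J·Δ = −F gives Δ = (-1.594, 0.311).
Then the next iterate is (u, v)₁ = (0.906, 2.811).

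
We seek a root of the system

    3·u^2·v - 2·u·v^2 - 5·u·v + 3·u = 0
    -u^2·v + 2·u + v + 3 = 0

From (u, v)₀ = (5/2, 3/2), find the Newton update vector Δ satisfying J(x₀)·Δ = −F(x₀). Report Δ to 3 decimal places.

(-0.239, 0.274)

At (5/2, 3/2): F = (5.625, 0.125).
Jacobian J = [[6·u·v - 2·v^2 - 5·v + 3, 3·u^2 - 4·u·v - 5·u], [-2·u·v + 2, -u^2 + 1]].
At the point, J = [[13.500, -8.750], [-5.500, -5.250]] (det J = -119.000).
Solving J·Δ = −F gives Δ = (-0.239, 0.274).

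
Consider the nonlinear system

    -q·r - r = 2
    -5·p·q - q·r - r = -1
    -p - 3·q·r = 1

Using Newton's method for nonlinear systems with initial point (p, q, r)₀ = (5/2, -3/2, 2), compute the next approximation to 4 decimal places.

(-3.2065, -3.1839, -2.7355)

At (5/2, -3/2, 2): F = (-1.0000, 20.7500, 5.5000).
Jacobian J = [[0, -r, -q - 1], [-5·q, -5·p - r, -q - 1], [-1, -3·r, -3·q]].
At the point, J = [[0.0000, -2.0000, 0.5000], [7.5000, -14.5000, 0.5000], [-1.0000, -6.0000, 4.5000]] (det J = 38.7500).
Solving J·Δ = −F gives Δ = (-5.7065, -1.6839, -4.7355).
Then the next iterate is (p, q, r)₁ = (-3.2065, -3.1839, -2.7355).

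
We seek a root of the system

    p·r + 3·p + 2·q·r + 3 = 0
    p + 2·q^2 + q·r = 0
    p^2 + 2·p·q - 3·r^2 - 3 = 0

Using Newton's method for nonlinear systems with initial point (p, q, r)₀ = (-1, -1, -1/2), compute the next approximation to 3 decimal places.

(-0.981, -0.759, -0.065)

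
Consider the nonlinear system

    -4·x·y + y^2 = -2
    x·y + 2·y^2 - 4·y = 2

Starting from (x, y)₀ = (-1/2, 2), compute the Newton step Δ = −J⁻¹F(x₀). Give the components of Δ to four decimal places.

(1.3250, 0.1000)

At (-1/2, 2): F = (10.0000, -3.0000).
Jacobian J = [[-4·y, -4·x + 2·y], [y, x + 4·y - 4]].
At the point, J = [[-8.0000, 6.0000], [2.0000, 3.5000]] (det J = -40.0000).
Solving J·Δ = −F gives Δ = (1.3250, 0.1000).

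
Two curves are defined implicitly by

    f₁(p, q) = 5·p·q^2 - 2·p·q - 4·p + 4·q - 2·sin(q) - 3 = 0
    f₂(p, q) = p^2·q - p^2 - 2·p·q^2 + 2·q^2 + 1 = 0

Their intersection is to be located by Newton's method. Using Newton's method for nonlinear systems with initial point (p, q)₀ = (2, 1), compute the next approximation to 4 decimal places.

At (2, 1): F = (-2.682942, -1.0000).
Jacobian J = [[5·q^2 - 2·q - 4, 10·p·q - 2·p - 2·cos(q) + 4], [2·p·q - 2·p - 2·q^2, p^2 - 4·p·q + 4·q]].
At the point, J = [[-1.0000, 18.919395], [-2.0000, 0.0000]] (det J = 37.838791).
Solving J·Δ = −F gives Δ = (-0.5000, 0.1154).
Then the next iterate is (p, q)₁ = (1.5000, 1.1154).

(1.5000, 1.1154)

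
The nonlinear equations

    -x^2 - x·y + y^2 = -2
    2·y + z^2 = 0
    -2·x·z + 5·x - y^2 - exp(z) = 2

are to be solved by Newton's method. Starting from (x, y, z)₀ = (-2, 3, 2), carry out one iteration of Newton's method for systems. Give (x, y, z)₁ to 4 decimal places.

At (-2, 3, 2): F = (13.0000, 10.0000, -20.389056).
Jacobian J = [[-2·x - y, -x + 2·y, 0], [0, 2, 2·z], [-2·z + 5, -2·y, -2·x - exp(z)]].
At the point, J = [[1.0000, 8.0000, 0.0000], [0.0000, 2.0000, 4.0000], [1.0000, -6.0000, -3.389056]] (det J = 49.221888).
Solving J·Δ = −F gives Δ = (3.1986, -2.0248, -1.4876).
Then the next iterate is (x, y, z)₁ = (1.1986, 0.9752, 0.5124).

(1.1986, 0.9752, 0.5124)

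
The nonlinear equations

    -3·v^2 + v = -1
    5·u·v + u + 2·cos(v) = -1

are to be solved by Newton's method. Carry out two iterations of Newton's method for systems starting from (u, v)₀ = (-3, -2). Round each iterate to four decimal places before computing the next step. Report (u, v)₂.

(-0.0742, -0.5714)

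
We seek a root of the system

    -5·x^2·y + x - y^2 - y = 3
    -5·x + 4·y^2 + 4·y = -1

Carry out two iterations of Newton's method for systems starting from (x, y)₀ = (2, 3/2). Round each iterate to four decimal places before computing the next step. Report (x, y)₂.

(0.6829, 0.5061)

At (2, 3/2): F = (-34.7500, 6.0000).
Jacobian J = [[-10·x·y + 1, -5·x^2 - 2·y - 1], [-5, 8·y + 4]].
At the point, J = [[-29.0000, -24.0000], [-5.0000, 16.0000]] (det J = -584.0000).
Solving J·Δ = −F gives Δ = (-0.7055, -0.5955).
Then the next iterate is (x, y)₁ = (1.2945, 0.9045).
Round to (1.2945, 0.9045) and repeat: F = (-11.006610, 1.417981), J = [[-10.708752, -11.187651], [-5.0000, 11.2360]].
Δ = (-0.6116, -0.3984), so (x, y)₂ = (0.6829, 0.5061).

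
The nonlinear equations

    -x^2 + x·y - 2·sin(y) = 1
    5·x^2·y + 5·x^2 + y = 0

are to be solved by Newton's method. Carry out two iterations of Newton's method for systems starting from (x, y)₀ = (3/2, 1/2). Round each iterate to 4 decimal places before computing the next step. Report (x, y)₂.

At (3/2, 1/2): F = (-3.458851, 17.3750).
Jacobian J = [[-2·x + y, x - 2·cos(y)], [10·x·y + 10·x, 5·x^2 + 1]].
At the point, J = [[-2.5000, -0.255165], [22.5000, 12.2500]] (det J = -24.883785).
Solving J·Δ = −F gives Δ = (-1.5246, 1.3819).
Then the next iterate is (x, y)₁ = (-0.0246, 1.8819).
Round to (-0.0246, 1.8819) and repeat: F = (-2.950893, 1.890620), J = [[1.9311, 0.587619], [-0.708947, 1.003026]].
Δ = (1.7296, -0.6624), so (x, y)₂ = (1.7050, 1.2195).

(1.7050, 1.2195)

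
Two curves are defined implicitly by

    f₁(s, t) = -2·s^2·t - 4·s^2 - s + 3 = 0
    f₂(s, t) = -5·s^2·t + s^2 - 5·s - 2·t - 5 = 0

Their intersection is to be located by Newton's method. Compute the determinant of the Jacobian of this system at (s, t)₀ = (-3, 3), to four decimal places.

-1351.0000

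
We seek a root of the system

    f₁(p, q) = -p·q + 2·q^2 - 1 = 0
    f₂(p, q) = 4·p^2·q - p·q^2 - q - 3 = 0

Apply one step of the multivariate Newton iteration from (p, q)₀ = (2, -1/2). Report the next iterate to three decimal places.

(0.551, -0.556)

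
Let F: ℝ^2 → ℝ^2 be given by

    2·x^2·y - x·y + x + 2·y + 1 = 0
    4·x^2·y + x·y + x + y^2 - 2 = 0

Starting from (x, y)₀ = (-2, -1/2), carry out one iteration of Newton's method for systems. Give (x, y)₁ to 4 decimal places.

At (-2, -1/2): F = (-7.0000, -10.7500).
Jacobian J = [[4·x·y - y + 1, 2·x^2 - x + 2], [8·x·y + y + 1, 4·x^2 + x + 2·y]].
At the point, J = [[5.5000, 12.0000], [8.5000, 13.0000]] (det J = -30.5000).
Solving J·Δ = −F gives Δ = (1.2459, 0.0123).
Then the next iterate is (x, y)₁ = (-0.7541, -0.4877).

(-0.7541, -0.4877)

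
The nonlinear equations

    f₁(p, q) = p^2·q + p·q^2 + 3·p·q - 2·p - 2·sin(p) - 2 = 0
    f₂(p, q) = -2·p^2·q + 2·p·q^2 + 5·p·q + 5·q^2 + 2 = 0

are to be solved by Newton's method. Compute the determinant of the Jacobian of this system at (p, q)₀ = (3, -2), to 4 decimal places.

J = [[2·p·q + q^2 + 3·q - 2·cos(p) - 2, p^2 + 2·p·q + 3·p], [-4·p·q + 2·q^2 + 5·q, -2·p^2 + 4·p·q + 5·p + 10·q]].
At the point, J = [[-14.020015, 6.0000], [22.0000, -47.0000]].
det J = 526.9407.

526.9407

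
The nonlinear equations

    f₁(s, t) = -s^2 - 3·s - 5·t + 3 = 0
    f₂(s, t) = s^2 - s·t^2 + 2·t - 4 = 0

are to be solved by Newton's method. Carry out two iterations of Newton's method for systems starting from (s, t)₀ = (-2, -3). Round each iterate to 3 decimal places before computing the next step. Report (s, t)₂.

(1.583, 5.089)

At (-2, -3): F = (20.000, 12.000).
Jacobian J = [[-2·s - 3, -5], [2·s - t^2, -2·s·t + 2]].
At the point, J = [[1.000, -5.000], [-13.000, -10.000]] (det J = -75.000).
Solving J·Δ = −F gives Δ = (-1.867, 3.627).
Then the next iterate is (s, t)₁ = (-3.867, 0.627).
Round to (-3.867, 0.627) and repeat: F = (-3.48769, 13.72792), J = [[4.734, -5.000], [-8.12713, 6.84922]].
Δ = (5.450, 4.462), so (s, t)₂ = (1.583, 5.089).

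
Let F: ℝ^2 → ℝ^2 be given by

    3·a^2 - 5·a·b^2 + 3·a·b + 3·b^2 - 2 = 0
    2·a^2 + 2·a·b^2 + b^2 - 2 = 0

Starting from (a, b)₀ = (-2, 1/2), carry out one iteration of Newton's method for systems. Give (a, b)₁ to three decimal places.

At (-2, 1/2): F = (10.250, 5.250).
Jacobian J = [[6·a - 5·b^2 + 3·b, -10·a·b + 3·a + 6·b], [4·a + 2·b^2, 4·a·b + 2·b]].
At the point, J = [[-11.750, 7.000], [-7.500, -3.000]] (det J = 87.750).
Solving J·Δ = −F gives Δ = (0.769, -0.173).
Then the next iterate is (a, b)₁ = (-1.231, 0.327).

(-1.231, 0.327)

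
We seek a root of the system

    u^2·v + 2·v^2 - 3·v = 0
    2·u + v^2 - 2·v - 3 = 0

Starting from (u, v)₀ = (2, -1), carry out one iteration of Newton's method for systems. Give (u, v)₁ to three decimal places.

(1.636, -0.182)

At (2, -1): F = (1.000, 4.000).
Jacobian J = [[2·u·v, u^2 + 4·v - 3], [2, 2·v - 2]].
At the point, J = [[-4.000, -3.000], [2.000, -4.000]] (det J = 22.000).
Solving J·Δ = −F gives Δ = (-0.364, 0.818).
Then the next iterate is (u, v)₁ = (1.636, -0.182).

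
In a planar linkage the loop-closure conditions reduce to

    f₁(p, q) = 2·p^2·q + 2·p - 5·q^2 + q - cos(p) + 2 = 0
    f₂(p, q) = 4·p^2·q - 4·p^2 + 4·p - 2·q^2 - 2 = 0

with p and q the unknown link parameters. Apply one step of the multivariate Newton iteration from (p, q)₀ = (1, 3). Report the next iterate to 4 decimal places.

(0.8948, 1.7370)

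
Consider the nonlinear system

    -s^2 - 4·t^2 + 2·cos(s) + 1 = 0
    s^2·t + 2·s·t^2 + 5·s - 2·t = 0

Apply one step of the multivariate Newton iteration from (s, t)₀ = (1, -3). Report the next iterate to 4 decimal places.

At (1, -3): F = (-34.919395, 26.0000).
Jacobian J = [[-2·s - 2·sin(s), -8·t], [2·s·t + 2·t^2 + 5, s^2 + 4·s·t - 2]].
At the point, J = [[-3.682942, 24.0000], [17.0000, -13.0000]] (det J = -360.121754).
Solving J·Δ = −F gives Δ = (-0.4722, 1.3825).
Then the next iterate is (s, t)₁ = (0.5278, -1.6175).

(0.5278, -1.6175)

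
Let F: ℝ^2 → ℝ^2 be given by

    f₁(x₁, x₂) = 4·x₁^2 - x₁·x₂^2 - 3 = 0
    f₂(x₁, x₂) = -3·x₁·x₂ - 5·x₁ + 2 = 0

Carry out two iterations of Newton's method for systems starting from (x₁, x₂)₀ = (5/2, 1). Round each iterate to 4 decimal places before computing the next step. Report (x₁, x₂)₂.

(0.9172, -0.7197)

At (5/2, 1): F = (19.5000, -18.0000).
Jacobian J = [[8·x₁ - x₂^2, -2·x₁·x₂], [-3·x₂ - 5, -3·x₁]].
At the point, J = [[19.0000, -5.0000], [-8.0000, -7.5000]] (det J = -182.5000).
Solving J·Δ = −F gives Δ = (-1.2945, -1.0192).
Then the next iterate is (x₁, x₂)₁ = (1.2055, -0.0192).
Round to (1.2055, -0.0192) and repeat: F = (2.812477, -3.958063), J = [[9.643631, 0.046291], [-4.9424, -3.6165]].
Δ = (-0.2883, -0.7005), so (x₁, x₂)₂ = (0.9172, -0.7197).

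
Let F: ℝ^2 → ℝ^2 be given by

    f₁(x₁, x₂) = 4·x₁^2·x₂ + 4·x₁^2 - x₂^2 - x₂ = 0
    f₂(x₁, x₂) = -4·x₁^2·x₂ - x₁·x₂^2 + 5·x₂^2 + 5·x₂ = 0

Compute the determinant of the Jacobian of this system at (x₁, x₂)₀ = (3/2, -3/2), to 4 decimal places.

-86.2500

J = [[8·x₁·x₂ + 8·x₁, 4·x₁^2 - 2·x₂ - 1], [-8·x₁·x₂ - x₂^2, -4·x₁^2 - 2·x₁·x₂ + 10·x₂ + 5]].
At the point, J = [[-6.0000, 11.0000], [15.7500, -14.5000]].
det J = -86.2500.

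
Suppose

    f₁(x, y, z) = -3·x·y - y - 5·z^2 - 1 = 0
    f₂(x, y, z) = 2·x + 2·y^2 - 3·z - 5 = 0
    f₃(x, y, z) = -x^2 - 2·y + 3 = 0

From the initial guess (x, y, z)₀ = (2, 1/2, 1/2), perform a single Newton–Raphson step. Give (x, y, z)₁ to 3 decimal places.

At (2, 1/2, 1/2): F = (-5.750, -2.000, -2.000).
Jacobian J = [[-3·y, -3·x - 1, -10·z], [2, 4·y, -3], [-2·x, -2, 0]].
At the point, J = [[-1.500, -7.000, -5.000], [2.000, 2.000, -3.000], [-4.000, -2.000, 0.000]] (det J = -95.000).
Solving J·Δ = −F gives Δ = (-0.500, 0.000, -1.000).
Then the next iterate is (x, y, z)₁ = (1.500, 0.500, -0.500).

(1.500, 0.500, -0.500)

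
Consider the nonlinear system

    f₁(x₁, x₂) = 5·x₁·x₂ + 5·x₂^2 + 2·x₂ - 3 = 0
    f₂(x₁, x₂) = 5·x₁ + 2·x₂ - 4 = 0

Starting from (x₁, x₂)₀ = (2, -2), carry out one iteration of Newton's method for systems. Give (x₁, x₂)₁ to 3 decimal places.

At (2, -2): F = (-7.000, 2.000).
Jacobian J = [[5·x₂, 5·x₁ + 10·x₂ + 2], [5, 2]].
At the point, J = [[-10.000, -8.000], [5.000, 2.000]] (det J = 20.000).
Solving J·Δ = −F gives Δ = (-0.100, -0.750).
Then the next iterate is (x₁, x₂)₁ = (1.900, -2.750).

(1.900, -2.750)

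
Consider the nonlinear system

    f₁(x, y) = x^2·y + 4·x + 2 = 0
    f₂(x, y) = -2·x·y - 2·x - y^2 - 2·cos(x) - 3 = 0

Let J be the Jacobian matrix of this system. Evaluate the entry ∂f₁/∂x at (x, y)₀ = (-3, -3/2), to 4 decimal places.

∂f₁/∂x = 2·x·y + 4.
At (-3, -3/2) this is 13.0000.

13.0000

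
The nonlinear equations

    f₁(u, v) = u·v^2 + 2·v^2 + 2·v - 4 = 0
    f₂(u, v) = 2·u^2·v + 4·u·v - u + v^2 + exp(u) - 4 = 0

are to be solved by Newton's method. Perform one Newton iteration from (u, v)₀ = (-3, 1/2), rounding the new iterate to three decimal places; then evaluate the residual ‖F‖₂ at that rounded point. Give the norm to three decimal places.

28.680

At (-3, 1/2): F = (-3.250, 2.29979).
Jacobian J = [[v^2, 2·u·v + 4·v + 2], [4·u·v + 4·v + exp(u) - 1, 2·u^2 + 4·u + 2·v]].
At the point, J = [[0.250, 1.000], [-4.95021, 7.000]] (det J = 6.70021).
Solving J·Δ = −F gives Δ = (3.739, 2.315).
Then the next iterate is (u, v)₁ = (0.739, 2.815).
Re-evaluating at (0.739, 2.815): F = (23.33445, 16.67487), so ‖F‖₂ = 28.680.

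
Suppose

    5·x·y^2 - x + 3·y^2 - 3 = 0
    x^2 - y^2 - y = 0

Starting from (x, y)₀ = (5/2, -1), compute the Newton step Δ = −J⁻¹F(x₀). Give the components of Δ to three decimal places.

At (5/2, -1): F = (10.000, 6.250).
Jacobian J = [[5·y^2 - 1, 10·x·y + 6·y], [2·x, -2·y - 1]].
At the point, J = [[4.000, -31.000], [5.000, 1.000]] (det J = 159.000).
Solving J·Δ = −F gives Δ = (-1.281, 0.157).

(-1.281, 0.157)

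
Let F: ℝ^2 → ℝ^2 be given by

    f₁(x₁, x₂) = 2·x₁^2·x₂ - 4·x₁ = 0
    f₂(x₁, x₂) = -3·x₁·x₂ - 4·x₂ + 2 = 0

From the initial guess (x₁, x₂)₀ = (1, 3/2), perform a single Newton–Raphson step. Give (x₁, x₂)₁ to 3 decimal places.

(5.800, -2.800)

At (1, 3/2): F = (-1.000, -8.500).
Jacobian J = [[4·x₁·x₂ - 4, 2·x₁^2], [-3·x₂, -3·x₁ - 4]].
At the point, J = [[2.000, 2.000], [-4.500, -7.000]] (det J = -5.000).
Solving J·Δ = −F gives Δ = (4.800, -4.300).
Then the next iterate is (x₁, x₂)₁ = (5.800, -2.800).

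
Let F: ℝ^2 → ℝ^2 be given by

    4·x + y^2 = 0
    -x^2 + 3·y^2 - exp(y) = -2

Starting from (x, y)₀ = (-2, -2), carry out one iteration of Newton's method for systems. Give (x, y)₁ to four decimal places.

At (-2, -2): F = (-4.0000, 9.864665).
Jacobian J = [[4, 2·y], [-2·x, 6·y - exp(y)]].
At the point, J = [[4.0000, -4.0000], [4.0000, -12.135335]] (det J = -32.541341).
Solving J·Δ = −F gives Δ = (2.7043, 1.7043).
Then the next iterate is (x, y)₁ = (0.7043, -0.2957).

(0.7043, -0.2957)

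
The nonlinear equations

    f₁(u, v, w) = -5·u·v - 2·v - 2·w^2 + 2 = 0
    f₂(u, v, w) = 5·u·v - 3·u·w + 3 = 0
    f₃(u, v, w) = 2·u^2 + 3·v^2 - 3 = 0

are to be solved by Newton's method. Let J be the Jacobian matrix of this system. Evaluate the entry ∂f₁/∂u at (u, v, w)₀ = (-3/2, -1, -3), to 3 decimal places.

∂f₁/∂u = -5·v.
At (-3/2, -1, -3) this is 5.000.

5.000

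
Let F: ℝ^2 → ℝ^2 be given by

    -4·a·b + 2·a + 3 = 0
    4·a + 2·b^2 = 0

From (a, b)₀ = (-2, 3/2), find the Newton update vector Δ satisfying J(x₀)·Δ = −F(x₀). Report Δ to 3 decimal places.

(1.679, -0.536)

At (-2, 3/2): F = (11.000, -3.500).
Jacobian J = [[-4·b + 2, -4·a], [4, 4·b]].
At the point, J = [[-4.000, 8.000], [4.000, 6.000]] (det J = -56.000).
Solving J·Δ = −F gives Δ = (1.679, -0.536).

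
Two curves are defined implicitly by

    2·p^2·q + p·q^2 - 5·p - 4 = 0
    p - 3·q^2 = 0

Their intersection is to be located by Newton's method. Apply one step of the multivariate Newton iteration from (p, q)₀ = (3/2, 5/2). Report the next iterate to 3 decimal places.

(1.774, 1.368)

At (3/2, 5/2): F = (9.125, -17.250).
Jacobian J = [[4·p·q + q^2 - 5, 2·p^2 + 2·p·q], [1, -6·q]].
At the point, J = [[16.250, 12.000], [1.000, -15.000]] (det J = -255.750).
Solving J·Δ = −F gives Δ = (0.274, -1.132).
Then the next iterate is (p, q)₁ = (1.774, 1.368).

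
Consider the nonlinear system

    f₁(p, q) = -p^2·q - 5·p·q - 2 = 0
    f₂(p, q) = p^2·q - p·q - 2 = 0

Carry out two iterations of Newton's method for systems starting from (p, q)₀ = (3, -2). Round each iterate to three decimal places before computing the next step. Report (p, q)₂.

(0.400, -0.769)

At (3, -2): F = (46.000, -14.000).
Jacobian J = [[-2·p·q - 5·q, -p^2 - 5·p], [2·p·q - q, p^2 - p]].
At the point, J = [[22.000, -24.000], [-10.000, 6.000]] (det J = -108.000).
Solving J·Δ = −F gives Δ = (-0.556, 1.407).
Then the next iterate is (p, q)₁ = (2.444, -0.593).
Round to (2.444, -0.593) and repeat: F = (8.78853, -4.09278), J = [[5.86358, -18.19314], [-2.30558, 3.52914]].
Δ = (-2.044, -0.176), so (p, q)₂ = (0.400, -0.769).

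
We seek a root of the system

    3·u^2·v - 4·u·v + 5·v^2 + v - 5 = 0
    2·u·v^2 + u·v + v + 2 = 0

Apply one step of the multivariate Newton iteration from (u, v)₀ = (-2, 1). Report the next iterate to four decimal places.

At (-2, 1): F = (21.0000, -3.0000).
Jacobian J = [[6·u·v - 4·v, 3·u^2 - 4·u + 10·v + 1], [2·v^2 + v, 4·u·v + u + 1]].
At the point, J = [[-16.0000, 31.0000], [3.0000, -9.0000]] (det J = 51.0000).
Solving J·Δ = −F gives Δ = (1.8824, 0.2941).
Then the next iterate is (u, v)₁ = (-0.1176, 1.2941).

(-0.1176, 1.2941)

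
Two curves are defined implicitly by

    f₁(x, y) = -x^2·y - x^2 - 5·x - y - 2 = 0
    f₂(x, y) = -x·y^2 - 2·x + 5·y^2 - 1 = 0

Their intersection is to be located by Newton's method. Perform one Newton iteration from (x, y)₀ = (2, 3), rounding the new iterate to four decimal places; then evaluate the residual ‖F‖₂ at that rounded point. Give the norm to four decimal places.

10.2483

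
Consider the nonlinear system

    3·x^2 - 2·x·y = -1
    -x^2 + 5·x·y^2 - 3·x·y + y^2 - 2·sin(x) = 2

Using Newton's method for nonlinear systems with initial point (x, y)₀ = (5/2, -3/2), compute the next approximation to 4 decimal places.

(1.0701, -1.1976)

At (5/2, -3/2): F = (27.2500, 32.178056).
Jacobian J = [[6·x - 2·y, -2·x], [-2·x + 5·y^2 - 3·y - 2·cos(x), 10·x·y - 3·x + 2·y]].
At the point, J = [[18.0000, -5.0000], [12.352287, -48.0000]] (det J = -802.238564).
Solving J·Δ = −F gives Δ = (-1.4299, 0.3024).
Then the next iterate is (x, y)₁ = (1.0701, -1.1976).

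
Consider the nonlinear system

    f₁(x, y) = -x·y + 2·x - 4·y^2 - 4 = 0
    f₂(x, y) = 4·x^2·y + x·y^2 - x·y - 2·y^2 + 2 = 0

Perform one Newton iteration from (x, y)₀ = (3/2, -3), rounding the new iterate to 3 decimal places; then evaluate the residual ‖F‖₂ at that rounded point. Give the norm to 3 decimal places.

10.465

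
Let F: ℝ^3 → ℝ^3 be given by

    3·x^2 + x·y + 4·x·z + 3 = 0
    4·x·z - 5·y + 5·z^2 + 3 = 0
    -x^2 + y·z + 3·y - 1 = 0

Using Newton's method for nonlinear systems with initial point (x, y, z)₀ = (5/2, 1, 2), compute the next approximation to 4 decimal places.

At (5/2, 1, 2): F = (44.2500, 38.0000, -2.2500).
Jacobian J = [[6·x + y + 4·z, x, 4·x], [4·z, -5, 4·x + 10·z], [-2·x, z + 3, y]].
At the point, J = [[24.0000, 2.5000, 10.0000], [8.0000, -5.0000, 30.0000], [-5.0000, 5.0000, 1.0000]] (det J = -3965.0000).
Solving J·Δ = −F gives Δ = (-1.3455, -0.6909, -1.0230).
Then the next iterate is (x, y, z)₁ = (1.1545, 0.3091, 0.9770).

(1.1545, 0.3091, 0.9770)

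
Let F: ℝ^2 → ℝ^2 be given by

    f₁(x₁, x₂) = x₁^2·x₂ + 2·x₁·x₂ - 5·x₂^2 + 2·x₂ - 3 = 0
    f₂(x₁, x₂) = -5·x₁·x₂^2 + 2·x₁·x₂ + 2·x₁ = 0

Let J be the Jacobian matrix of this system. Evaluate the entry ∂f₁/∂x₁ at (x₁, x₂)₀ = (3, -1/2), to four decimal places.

∂f₁/∂x₁ = 2·x₁·x₂ + 2·x₂.
At (3, -1/2) this is -4.0000.

-4.0000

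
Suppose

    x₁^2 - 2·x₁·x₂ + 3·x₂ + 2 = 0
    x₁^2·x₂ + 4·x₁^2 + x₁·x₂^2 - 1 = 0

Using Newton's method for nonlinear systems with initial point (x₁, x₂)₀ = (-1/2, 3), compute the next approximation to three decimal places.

(1.650, 3.200)

At (-1/2, 3): F = (14.250, -3.750).
Jacobian J = [[2·x₁ - 2·x₂, -2·x₁ + 3], [2·x₁·x₂ + 8·x₁ + x₂^2, x₁^2 + 2·x₁·x₂]].
At the point, J = [[-7.000, 4.000], [2.000, -2.750]] (det J = 11.250).
Solving J·Δ = −F gives Δ = (2.150, 0.200).
Then the next iterate is (x₁, x₂)₁ = (1.650, 3.200).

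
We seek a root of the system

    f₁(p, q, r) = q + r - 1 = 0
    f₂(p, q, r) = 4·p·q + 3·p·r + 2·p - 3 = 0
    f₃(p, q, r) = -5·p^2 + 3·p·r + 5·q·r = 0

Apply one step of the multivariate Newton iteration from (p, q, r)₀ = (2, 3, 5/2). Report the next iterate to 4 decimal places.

At (2, 3, 5/2): F = (4.5000, 40.0000, 32.5000).
Jacobian J = [[0, 1, 1], [4·q + 3·r + 2, 4·p, 3·p], [-10·p + 3·r, 5·r, 3·p + 5·q]].
At the point, J = [[0.0000, 1.0000, 1.0000], [21.5000, 8.0000, 6.0000], [-12.5000, 12.5000, 21.0000]] (det J = -157.7500).
Solving J·Δ = −F gives Δ = (0.0856, -7.4200, 2.9200).
Then the next iterate is (p, q, r)₁ = (2.0856, -4.4200, 5.4200).

(2.0856, -4.4200, 5.4200)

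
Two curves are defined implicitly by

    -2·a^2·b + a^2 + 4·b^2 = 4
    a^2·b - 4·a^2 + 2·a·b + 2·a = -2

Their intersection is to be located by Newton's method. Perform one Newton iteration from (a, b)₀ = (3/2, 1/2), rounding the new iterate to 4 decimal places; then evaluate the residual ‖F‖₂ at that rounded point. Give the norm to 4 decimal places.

At (3/2, 1/2): F = (-3.0000, -1.3750).
Jacobian J = [[-4·a·b + 2·a, -2·a^2 + 8·b], [2·a·b - 8·a + 2·b + 2, a^2 + 2·a]].
At the point, J = [[0.0000, -0.5000], [-7.5000, 5.2500]] (det J = -3.7500).
Solving J·Δ = −F gives Δ = (-4.3833, -6.0000).
Then the next iterate is (a, b)₁ = (-2.8833, -5.5000).
Re-evaluating at (-2.8833, -5.5000): F = (216.761027, -51.027779), so ‖F‖₂ = 222.6863.

222.6863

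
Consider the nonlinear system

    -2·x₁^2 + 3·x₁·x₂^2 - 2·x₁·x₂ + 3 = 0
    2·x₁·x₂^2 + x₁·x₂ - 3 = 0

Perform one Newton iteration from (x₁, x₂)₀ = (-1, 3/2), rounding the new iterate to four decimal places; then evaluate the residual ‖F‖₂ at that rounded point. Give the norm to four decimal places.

187.2817

At (-1, 3/2): F = (-2.7500, -9.0000).
Jacobian J = [[-4·x₁ + 3·x₂^2 - 2·x₂, 6·x₁·x₂ - 2·x₁], [2·x₂^2 + x₂, 4·x₁·x₂ + x₁]].
At the point, J = [[7.7500, -7.0000], [6.0000, -7.0000]] (det J = -12.2500).
Solving J·Δ = −F gives Δ = (-3.5714, -4.3469).
Then the next iterate is (x₁, x₂)₁ = (-4.5714, -2.8469).
Re-evaluating at (-4.5714, -2.8469): F = (-175.975425, -64.086609), so ‖F‖₂ = 187.2817.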